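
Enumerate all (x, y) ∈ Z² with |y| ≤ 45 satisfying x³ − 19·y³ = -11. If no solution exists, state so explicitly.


The equation is x³ - 19y³ = -11. For fixed y, x³ = 19·y³ − 11, so a solution requires the RHS to be a perfect cube.
Strategy: iterate y from -45 to 45, compute RHS = 19·y³ − 11, and check whether it is a (positive or negative) perfect cube.
Check small values of y:
  y = 0: RHS = -11 is not a perfect cube.
  y = 1: RHS = 8 = (2)³ ⇒ x = 2 works.
  y = -1: RHS = -30 is not a perfect cube.
  y = 2: RHS = 141 is not a perfect cube.
  y = -2: RHS = -163 is not a perfect cube.
  y = 3: RHS = 502 is not a perfect cube.
  y = -3: RHS = -524 is not a perfect cube.
Continuing the search up to |y| = 45 finds no further solutions beyond those listed.
Collected solutions: (2, 1).

Solutions (with |y| ≤ 45): (2, 1).


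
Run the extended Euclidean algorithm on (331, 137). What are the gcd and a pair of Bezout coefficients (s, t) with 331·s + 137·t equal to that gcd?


Euclidean algorithm on (331, 137) — divide until remainder is 0:
  331 = 2 · 137 + 57
  137 = 2 · 57 + 23
  57 = 2 · 23 + 11
  23 = 2 · 11 + 1
  11 = 11 · 1 + 0
gcd(331, 137) = 1.
Track Bezout coefficients alongside the remainders: start with r₀ = 331 = a·1 + b·0 (s = 1, t = 0) and r₁ = 137 = a·0 + b·1 (s = 0, t = 1); each new remainder r_{k+1} = r_{k-1} − q_k·r_k inherits s_{k+1} = s_{k-1} − q_k·s_k, t_{k+1} = t_{k-1} − q_k·t_k, so r_k = a·s_k + b·t_k at every step:
  q = 2: r = 57, s = 1 − 2·0 = 1, t = 0 − 2·1 = -2  (check: 331·1 + 137·(-2) = 57)
  q = 2: r = 23, s = 0 − 2·1 = -2, t = 1 − 2·(-2) = 5  (check: 331·(-2) + 137·5 = 23)
  q = 2: r = 11, s = 1 − 2·(-2) = 5, t = -2 − 2·5 = -12  (check: 331·5 + 137·(-12) = 11)
  q = 2: r = 1, s = -2 − 2·5 = -12, t = 5 − 2·(-12) = 29  (check: 331·(-12) + 137·29 = 1)
The row with r = 1 (the gcd) gives the Bezout coefficients s = -12, t = 29.
Result: 331 · (-12) + 137 · (29) = 1.

gcd(331, 137) = 1; s = -12, t = 29 (check: 331·(-12) + 137·29 = 1).


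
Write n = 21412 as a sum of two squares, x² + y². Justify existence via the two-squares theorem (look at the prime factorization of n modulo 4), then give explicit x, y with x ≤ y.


Step 1: Factor n = 21412 = 2^2 · 53 · 101.
Step 2: Check the mod-4 condition on each prime factor: 2 = 2 (special); 53 ≡ 1 (mod 4), exponent 1; 101 ≡ 1 (mod 4), exponent 1.
All primes ≡ 3 (mod 4) appear to even exponent (or don't appear), so by the two-squares theorem n IS expressible as a sum of two squares.
Step 3: Build a representation. Group n = k² · m with k = 2 and m = 53 · 101 = 5353 (a product of primes ≡ 1 (mod 4)); a representation of m scales to one of n via (k·x)² + (k·y)² = k²(x² + y²). Each prime p ≡ 1 (mod 4) is itself a sum of two squares; find a² by testing p − a² for a perfect square:
  53: 53 − 1² = 52, 53 − 2² = 49 = 7² ⇒ 53 = 2² + 7².
  101: 101 − 1² = 100 = 10² ⇒ 101 = 1² + 10².
  Combine using the Brahmagupta–Fibonacci identity (a² + b²)(c² + d²) = (ac − bd)² + (ad + bc)² = (ac + bd)² + (ad − bc)²:
  53 · 101 = 5353: from (2² + 7²)(1² + 10²), take (2·1 − 7·10, 2·10 + 7·1) = (2 − 70, 20 + 7) = (-68, 27); dropping signs (only squares matter) gives (68, 27); check 68² + 27² = 4624 + 729 = 5353 ✓.
  Scale by k = 2: (2·68, 2·27) = (136, 54).
Step 4: Order so x ≤ y and verify: 54² + 136² = 2916 + 18496 = 21412 = n. ✓

n = 21412 = 54² + 136² (one valid representation with x ≤ y).


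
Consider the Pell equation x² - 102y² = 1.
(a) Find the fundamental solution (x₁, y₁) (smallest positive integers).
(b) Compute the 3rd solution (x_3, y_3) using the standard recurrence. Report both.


Step 1: Find the fundamental solution (x₁, y₁) of x² - 102y² = 1.
  Expand √102 as a continued fraction. a₀ = ⌊√102⌋ = 10; iterate m_{k+1} = d_k·a_k − m_k, d_{k+1} = (102 − m_{k+1}²)/d_k, a_{k+1} = ⌊(a₀ + m_{k+1})/d_{k+1}⌋ (starting m₀ = 0, d₀ = 1), with convergents p_k = a_k·p_{k-1} + p_{k-2}, q_k = a_k·q_{k-1} + q_{k-2} (p₋₁ = 1, q₋₁ = 0):
  k = 0: a₀ = 10; p₀/q₀ = 10/1; p₀² − 102·q₀² = 100 − 102 = -2.
  k = 1: m = 10, d = 2, a = ⌊(10 + 10)/2⌋ = 10; p/q = (10·10 + 1)/(10·1 + 0) = 101/10; p² − 102·q² = 10201 − 10200 = 1.
  The first convergent with p² − 102·q² = 1 gives the fundamental solution (x₁, y₁) = (101, 10).
Step 2: Apply the recurrence (x_{n+1}, y_{n+1}) = (x₁x_n + 102y₁y_n, x₁y_n + y₁x_n) repeatedly.
  From (x_1, y_1) = (101, 10): x_2 = 101·101 + 102·10·10 = 20401; y_2 = 101·10 + 10·101 = 2020.
  From (x_2, y_2) = (20401, 2020): x_3 = 101·20401 + 102·10·2020 = 4120901; y_3 = 101·2020 + 10·20401 = 408030.
Step 3: Verify x_3² - 102·y_3² = 16981825051801 - 16981825051800 = 1 (should be 1). ✓

(x_1, y_1) = (101, 10); (x_3, y_3) = (4120901, 408030).


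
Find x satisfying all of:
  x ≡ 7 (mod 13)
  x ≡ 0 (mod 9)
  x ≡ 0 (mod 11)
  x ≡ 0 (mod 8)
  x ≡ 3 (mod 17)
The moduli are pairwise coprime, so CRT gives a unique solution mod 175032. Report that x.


Product of moduli M = 13 · 9 · 11 · 8 · 17 = 175032.
Merge one congruence at a time:
  Start: x ≡ 7 (mod 13).
  Combine with x ≡ 0 (mod 9); new modulus lcm = 117.
    Write x = 7 + 13·t and substitute into x ≡ 0 (mod 9): 13·t ≡ 0 − 7 = -7 (mod 9).
    Reduce coefficients mod 9: 4·t ≡ 2 (mod 9).
    The inverse of 4 mod 9 is 7 (since 4·7 = 28 = 3·9 + 1), so t ≡ 7·2 = 14 ≡ 5 (mod 9).
    Then x = 7 + 13·5 = 72, valid modulo lcm(13, 9) = 117: x ≡ 72 (mod 117).
  Combine with x ≡ 0 (mod 11); new modulus lcm = 1287.
    Write x = 72 + 117·t and substitute into x ≡ 0 (mod 11): 117·t ≡ 0 − 72 = -72 (mod 11).
    Reduce coefficients mod 11: 7·t ≡ 5 (mod 11).
    The inverse of 7 mod 11 is 8 (since 7·8 = 56 = 5·11 + 1), so t ≡ 8·5 = 40 ≡ 7 (mod 11).
    Then x = 72 + 117·7 = 891, valid modulo lcm(117, 11) = 1287: x ≡ 891 (mod 1287).
  Combine with x ≡ 0 (mod 8); new modulus lcm = 10296.
    Write x = 891 + 1287·t and substitute into x ≡ 0 (mod 8): 1287·t ≡ 0 − 891 = -891 (mod 8).
    Reduce coefficients mod 8: 7·t ≡ 5 (mod 8).
    The inverse of 7 mod 8 is 7 (since 7·7 = 49 = 6·8 + 1), so t ≡ 7·5 = 35 ≡ 3 (mod 8).
    Then x = 891 + 1287·3 = 4752, valid modulo lcm(1287, 8) = 10296: x ≡ 4752 (mod 10296).
  Combine with x ≡ 3 (mod 17); new modulus lcm = 175032.
    Write x = 4752 + 10296·t and substitute into x ≡ 3 (mod 17): 10296·t ≡ 3 − 4752 = -4749 (mod 17).
    Reduce coefficients mod 17: 11·t ≡ 11 (mod 17).
    The inverse of 11 mod 17 is 14 (since 11·14 = 154 = 9·17 + 1), so t ≡ 14·11 = 154 ≡ 1 (mod 17).
    Then x = 4752 + 10296·1 = 15048, valid modulo lcm(10296, 17) = 175032: x ≡ 15048 (mod 175032).
Verify against each original: 15048 mod 13 = 7, 15048 mod 9 = 0, 15048 mod 11 = 0, 15048 mod 8 = 0, 15048 mod 17 = 3.

x ≡ 15048 (mod 175032).


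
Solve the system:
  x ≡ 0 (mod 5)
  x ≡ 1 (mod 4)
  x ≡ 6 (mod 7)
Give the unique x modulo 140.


Moduli 5, 4, 7 are pairwise coprime; by CRT there is a unique solution modulo M = 5 · 4 · 7 = 140.
Solve pairwise, accumulating the modulus:
  Start with x ≡ 0 (mod 5).
  Combine with x ≡ 1 (mod 4): since gcd(5, 4) = 1, we get a unique residue mod 20.
    Write x = 0 + 5·t and substitute into x ≡ 1 (mod 4): 5·t ≡ 1 − 0 = 1 (mod 4).
    Reduce coefficients mod 4: 1·t ≡ 1 (mod 4).
    So t ≡ 1 (mod 4).
    Then x = 0 + 5·1 = 5, valid modulo lcm(5, 4) = 20: x ≡ 5 (mod 20).
  Combine with x ≡ 6 (mod 7): since gcd(20, 7) = 1, we get a unique residue mod 140.
    Write x = 5 + 20·t and substitute into x ≡ 6 (mod 7): 20·t ≡ 6 − 5 = 1 (mod 7).
    Reduce coefficients mod 7: 6·t ≡ 1 (mod 7).
    The inverse of 6 mod 7 is 6 (since 6·6 = 36 = 5·7 + 1), so t ≡ 6·1 = 6 ≡ 6 (mod 7).
    Then x = 5 + 20·6 = 125, valid modulo lcm(20, 7) = 140: x ≡ 125 (mod 140).
Verify: 125 mod 5 = 0 ✓, 125 mod 4 = 1 ✓, 125 mod 7 = 6 ✓.

x ≡ 125 (mod 140).


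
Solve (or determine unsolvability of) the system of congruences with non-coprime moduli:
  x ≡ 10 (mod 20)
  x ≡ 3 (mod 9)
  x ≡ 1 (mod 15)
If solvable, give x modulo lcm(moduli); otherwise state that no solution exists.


Moduli 20, 9, 15 are not pairwise coprime, so CRT works modulo lcm(m_i) when all pairwise compatibility conditions hold.
Pairwise compatibility: gcd(m_i, m_j) must divide a_i - a_j for every pair.
Merge one congruence at a time:
  Start: x ≡ 10 (mod 20).
  Combine with x ≡ 3 (mod 9): gcd(20, 9) = 1; 3 - 10 = -7, which IS divisible by 1, so compatible.
    Write x = 10 + 20·t and substitute into x ≡ 3 (mod 9): 20·t ≡ 3 − 10 = -7 (mod 9).
    Reduce coefficients mod 9: 2·t ≡ 2 (mod 9).
    The inverse of 2 mod 9 is 5 (since 2·5 = 10 = 1·9 + 1), so t ≡ 5·2 = 10 ≡ 1 (mod 9).
    Then x = 10 + 20·1 = 30, valid modulo lcm(20, 9) = 180: x ≡ 30 (mod 180).
  Combine with x ≡ 1 (mod 15): gcd(180, 15) = 15, and 1 - 30 = -29 is NOT divisible by 15.
    ⇒ system is inconsistent (no integer solution).

No solution (the system is inconsistent).


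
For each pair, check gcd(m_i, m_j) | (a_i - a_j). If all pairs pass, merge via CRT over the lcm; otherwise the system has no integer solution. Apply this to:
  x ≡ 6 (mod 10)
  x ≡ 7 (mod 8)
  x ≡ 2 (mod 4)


Moduli 10, 8, 4 are not pairwise coprime, so CRT works modulo lcm(m_i) when all pairwise compatibility conditions hold.
Pairwise compatibility: gcd(m_i, m_j) must divide a_i - a_j for every pair.
Merge one congruence at a time:
  Start: x ≡ 6 (mod 10).
  Combine with x ≡ 7 (mod 8): gcd(10, 8) = 2, and 7 - 6 = 1 is NOT divisible by 2.
    ⇒ system is inconsistent (no integer solution).

No solution (the system is inconsistent).


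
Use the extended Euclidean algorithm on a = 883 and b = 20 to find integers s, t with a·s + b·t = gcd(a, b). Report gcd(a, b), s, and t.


Euclidean algorithm on (883, 20) — divide until remainder is 0:
  883 = 44 · 20 + 3
  20 = 6 · 3 + 2
  3 = 1 · 2 + 1
  2 = 2 · 1 + 0
gcd(883, 20) = 1.
Track Bezout coefficients alongside the remainders: start with r₀ = 883 = a·1 + b·0 (s = 1, t = 0) and r₁ = 20 = a·0 + b·1 (s = 0, t = 1); each new remainder r_{k+1} = r_{k-1} − q_k·r_k inherits s_{k+1} = s_{k-1} − q_k·s_k, t_{k+1} = t_{k-1} − q_k·t_k, so r_k = a·s_k + b·t_k at every step:
  q = 44: r = 3, s = 1 − 44·0 = 1, t = 0 − 44·1 = -44  (check: 883·1 + 20·(-44) = 3)
  q = 6: r = 2, s = 0 − 6·1 = -6, t = 1 − 6·(-44) = 265  (check: 883·(-6) + 20·265 = 2)
  q = 1: r = 1, s = 1 − 1·(-6) = 7, t = -44 − 1·265 = -309  (check: 883·7 + 20·(-309) = 1)
The row with r = 1 (the gcd) gives the Bezout coefficients s = 7, t = -309.
Result: 883 · (7) + 20 · (-309) = 1.

gcd(883, 20) = 1; s = 7, t = -309 (check: 883·7 + 20·(-309) = 1).


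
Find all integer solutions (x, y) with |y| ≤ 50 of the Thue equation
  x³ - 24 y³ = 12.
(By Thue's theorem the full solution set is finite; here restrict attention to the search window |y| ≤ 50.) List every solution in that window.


The equation is x³ - 24y³ = 12. For fixed y, x³ = 24·y³ + 12, so a solution requires the RHS to be a perfect cube.
Strategy: iterate y from -50 to 50, compute RHS = 24·y³ + 12, and check whether it is a (positive or negative) perfect cube.
Check small values of y:
  y = 0: RHS = 12 is not a perfect cube.
  y = 1: RHS = 36 is not a perfect cube.
  y = -1: RHS = -12 is not a perfect cube.
  y = 2: RHS = 204 is not a perfect cube.
  y = -2: RHS = -180 is not a perfect cube.
  y = 3: RHS = 660 is not a perfect cube.
  y = -3: RHS = -636 is not a perfect cube.
Continuing the search up to |y| = 50 finds no solutions either.
No (x, y) in the scanned range satisfies the equation.

No integer solutions with |y| ≤ 50.


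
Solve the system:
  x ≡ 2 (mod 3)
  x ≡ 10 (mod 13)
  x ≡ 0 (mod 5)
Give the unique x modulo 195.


Moduli 3, 13, 5 are pairwise coprime; by CRT there is a unique solution modulo M = 3 · 13 · 5 = 195.
Solve pairwise, accumulating the modulus:
  Start with x ≡ 2 (mod 3).
  Combine with x ≡ 10 (mod 13): since gcd(3, 13) = 1, we get a unique residue mod 39.
    Write x = 2 + 3·t and substitute into x ≡ 10 (mod 13): 3·t ≡ 10 − 2 = 8 (mod 13).
    The inverse of 3 mod 13 is 9 (since 3·9 = 27 = 2·13 + 1), so t ≡ 9·8 = 72 ≡ 7 (mod 13).
    Then x = 2 + 3·7 = 23, valid modulo lcm(3, 13) = 39: x ≡ 23 (mod 39).
  Combine with x ≡ 0 (mod 5): since gcd(39, 5) = 1, we get a unique residue mod 195.
    Write x = 23 + 39·t and substitute into x ≡ 0 (mod 5): 39·t ≡ 0 − 23 = -23 (mod 5).
    Reduce coefficients mod 5: 4·t ≡ 2 (mod 5).
    The inverse of 4 mod 5 is 4 (since 4·4 = 16 = 3·5 + 1), so t ≡ 4·2 = 8 ≡ 3 (mod 5).
    Then x = 23 + 39·3 = 140, valid modulo lcm(39, 5) = 195: x ≡ 140 (mod 195).
Verify: 140 mod 3 = 2 ✓, 140 mod 13 = 10 ✓, 140 mod 5 = 0 ✓.

x ≡ 140 (mod 195).


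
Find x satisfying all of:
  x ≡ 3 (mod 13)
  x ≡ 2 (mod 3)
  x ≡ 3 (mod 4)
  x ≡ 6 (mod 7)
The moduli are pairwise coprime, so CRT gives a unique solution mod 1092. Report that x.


Product of moduli M = 13 · 3 · 4 · 7 = 1092.
Merge one congruence at a time:
  Start: x ≡ 3 (mod 13).
  Combine with x ≡ 2 (mod 3); new modulus lcm = 39.
    Write x = 3 + 13·t and substitute into x ≡ 2 (mod 3): 13·t ≡ 2 − 3 = -1 (mod 3).
    Reduce coefficients mod 3: 1·t ≡ 2 (mod 3).
    So t ≡ 2 (mod 3).
    Then x = 3 + 13·2 = 29, valid modulo lcm(13, 3) = 39: x ≡ 29 (mod 39).
  Combine with x ≡ 3 (mod 4); new modulus lcm = 156.
    Write x = 29 + 39·t and substitute into x ≡ 3 (mod 4): 39·t ≡ 3 − 29 = -26 (mod 4).
    Reduce coefficients mod 4: 3·t ≡ 2 (mod 4).
    The inverse of 3 mod 4 is 3 (since 3·3 = 9 = 2·4 + 1), so t ≡ 3·2 = 6 ≡ 2 (mod 4).
    Then x = 29 + 39·2 = 107, valid modulo lcm(39, 4) = 156: x ≡ 107 (mod 156).
  Combine with x ≡ 6 (mod 7); new modulus lcm = 1092.
    Write x = 107 + 156·t and substitute into x ≡ 6 (mod 7): 156·t ≡ 6 − 107 = -101 (mod 7).
    Reduce coefficients mod 7: 2·t ≡ 4 (mod 7).
    The inverse of 2 mod 7 is 4 (since 2·4 = 8 = 1·7 + 1), so t ≡ 4·4 = 16 ≡ 2 (mod 7).
    Then x = 107 + 156·2 = 419, valid modulo lcm(156, 7) = 1092: x ≡ 419 (mod 1092).
Verify against each original: 419 mod 13 = 3, 419 mod 3 = 2, 419 mod 4 = 3, 419 mod 7 = 6.

x ≡ 419 (mod 1092).


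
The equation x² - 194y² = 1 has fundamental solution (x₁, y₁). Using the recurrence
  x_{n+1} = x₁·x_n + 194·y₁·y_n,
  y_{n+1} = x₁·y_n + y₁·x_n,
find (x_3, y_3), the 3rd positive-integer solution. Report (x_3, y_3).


Step 1: Find the fundamental solution (x₁, y₁) of x² - 194y² = 1.
  Expand √194 as a continued fraction. a₀ = ⌊√194⌋ = 13; iterate m_{k+1} = d_k·a_k − m_k, d_{k+1} = (194 − m_{k+1}²)/d_k, a_{k+1} = ⌊(a₀ + m_{k+1})/d_{k+1}⌋ (starting m₀ = 0, d₀ = 1), with convergents p_k = a_k·p_{k-1} + p_{k-2}, q_k = a_k·q_{k-1} + q_{k-2} (p₋₁ = 1, q₋₁ = 0):
  k = 0: a₀ = 13; p₀/q₀ = 13/1; p₀² − 194·q₀² = 169 − 194 = -25.
  k = 1: m = 13, d = 25, a = ⌊(13 + 13)/25⌋ = 1; p/q = (1·13 + 1)/(1·1 + 0) = 14/1; p² − 194·q² = 196 − 194 = 2.
  k = 2: m = 12, d = 2, a = ⌊(13 + 12)/2⌋ = 12; p/q = (12·14 + 13)/(12·1 + 1) = 181/13; p² − 194·q² = 32761 − 32786 = -25.
  k = 3: m = 12, d = 25, a = ⌊(13 + 12)/25⌋ = 1; p/q = (1·181 + 14)/(1·13 + 1) = 195/14; p² − 194·q² = 38025 − 38024 = 1.
  The first convergent with p² − 194·q² = 1 gives the fundamental solution (x₁, y₁) = (195, 14).
Step 2: Apply the recurrence (x_{n+1}, y_{n+1}) = (x₁x_n + 194y₁y_n, x₁y_n + y₁x_n) repeatedly.
  From (x_1, y_1) = (195, 14): x_2 = 195·195 + 194·14·14 = 76049; y_2 = 195·14 + 14·195 = 5460.
  From (x_2, y_2) = (76049, 5460): x_3 = 195·76049 + 194·14·5460 = 29658915; y_3 = 195·5460 + 14·76049 = 2129386.
Step 3: Verify x_3² - 194·y_3² = 879651238977225 - 879651238977224 = 1 (should be 1). ✓

(x_1, y_1) = (195, 14); (x_3, y_3) = (29658915, 2129386).


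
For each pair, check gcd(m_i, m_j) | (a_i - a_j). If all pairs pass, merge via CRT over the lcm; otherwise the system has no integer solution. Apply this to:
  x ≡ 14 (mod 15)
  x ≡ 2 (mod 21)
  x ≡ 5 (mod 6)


Moduli 15, 21, 6 are not pairwise coprime, so CRT works modulo lcm(m_i) when all pairwise compatibility conditions hold.
Pairwise compatibility: gcd(m_i, m_j) must divide a_i - a_j for every pair.
Merge one congruence at a time:
  Start: x ≡ 14 (mod 15).
  Combine with x ≡ 2 (mod 21): gcd(15, 21) = 3; 2 - 14 = -12, which IS divisible by 3, so compatible.
    Write x = 14 + 15·t and substitute into x ≡ 2 (mod 21): 15·t ≡ 2 − 14 = -12 (mod 21).
    Divide the congruence (and modulus) by g = 3: 5·t ≡ -4 (mod 7).
    Reduce coefficients mod 7: 5·t ≡ 3 (mod 7).
    The inverse of 5 mod 7 is 3 (since 5·3 = 15 = 2·7 + 1), so t ≡ 3·3 = 9 ≡ 2 (mod 7).
    Then x = 14 + 15·2 = 44, valid modulo lcm(15, 21) = 105: x ≡ 44 (mod 105).
  Combine with x ≡ 5 (mod 6): gcd(105, 6) = 3; 5 - 44 = -39, which IS divisible by 3, so compatible.
    Write x = 44 + 105·t and substitute into x ≡ 5 (mod 6): 105·t ≡ 5 − 44 = -39 (mod 6).
    Divide the congruence (and modulus) by g = 3: 35·t ≡ -13 (mod 2).
    Reduce coefficients mod 2: 1·t ≡ 1 (mod 2).
    So t ≡ 1 (mod 2).
    Then x = 44 + 105·1 = 149, valid modulo lcm(105, 6) = 210: x ≡ 149 (mod 210).
Verify: 149 mod 15 = 14, 149 mod 21 = 2, 149 mod 6 = 5.

x ≡ 149 (mod 210).


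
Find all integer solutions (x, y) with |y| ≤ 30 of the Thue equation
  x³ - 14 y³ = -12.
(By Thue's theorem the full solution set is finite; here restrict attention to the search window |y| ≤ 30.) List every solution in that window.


The equation is x³ - 14y³ = -12. For fixed y, x³ = 14·y³ − 12, so a solution requires the RHS to be a perfect cube.
Strategy: iterate y from -30 to 30, compute RHS = 14·y³ − 12, and check whether it is a (positive or negative) perfect cube.
Check small values of y:
  y = 0: RHS = -12 is not a perfect cube.
  y = 1: RHS = 2 is not a perfect cube.
  y = -1: RHS = -26 is not a perfect cube.
  y = 2: RHS = 100 is not a perfect cube.
  y = -2: RHS = -124 is not a perfect cube.
  y = 3: RHS = 366 is not a perfect cube.
  y = -3: RHS = -390 is not a perfect cube.
Continuing the search up to |y| = 30 finds no solutions either.
No (x, y) in the scanned range satisfies the equation.

No integer solutions with |y| ≤ 30.


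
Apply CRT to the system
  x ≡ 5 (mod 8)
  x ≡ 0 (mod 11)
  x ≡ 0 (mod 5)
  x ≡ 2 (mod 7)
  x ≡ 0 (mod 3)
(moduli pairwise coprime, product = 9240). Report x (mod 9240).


Product of moduli M = 8 · 11 · 5 · 7 · 3 = 9240.
Merge one congruence at a time:
  Start: x ≡ 5 (mod 8).
  Combine with x ≡ 0 (mod 11); new modulus lcm = 88.
    Write x = 5 + 8·t and substitute into x ≡ 0 (mod 11): 8·t ≡ 0 − 5 = -5 (mod 11).
    Reduce coefficients mod 11: 8·t ≡ 6 (mod 11).
    The inverse of 8 mod 11 is 7 (since 8·7 = 56 = 5·11 + 1), so t ≡ 7·6 = 42 ≡ 9 (mod 11).
    Then x = 5 + 8·9 = 77, valid modulo lcm(8, 11) = 88: x ≡ 77 (mod 88).
  Combine with x ≡ 0 (mod 5); new modulus lcm = 440.
    Write x = 77 + 88·t and substitute into x ≡ 0 (mod 5): 88·t ≡ 0 − 77 = -77 (mod 5).
    Reduce coefficients mod 5: 3·t ≡ 3 (mod 5).
    The inverse of 3 mod 5 is 2 (since 3·2 = 6 = 1·5 + 1), so t ≡ 2·3 = 6 ≡ 1 (mod 5).
    Then x = 77 + 88·1 = 165, valid modulo lcm(88, 5) = 440: x ≡ 165 (mod 440).
  Combine with x ≡ 2 (mod 7); new modulus lcm = 3080.
    Write x = 165 + 440·t and substitute into x ≡ 2 (mod 7): 440·t ≡ 2 − 165 = -163 (mod 7).
    Reduce coefficients mod 7: 6·t ≡ 5 (mod 7).
    The inverse of 6 mod 7 is 6 (since 6·6 = 36 = 5·7 + 1), so t ≡ 6·5 = 30 ≡ 2 (mod 7).
    Then x = 165 + 440·2 = 1045, valid modulo lcm(440, 7) = 3080: x ≡ 1045 (mod 3080).
  Combine with x ≡ 0 (mod 3); new modulus lcm = 9240.
    Write x = 1045 + 3080·t and substitute into x ≡ 0 (mod 3): 3080·t ≡ 0 − 1045 = -1045 (mod 3).
    Reduce coefficients mod 3: 2·t ≡ 2 (mod 3).
    The inverse of 2 mod 3 is 2 (since 2·2 = 4 = 1·3 + 1), so t ≡ 2·2 = 4 ≡ 1 (mod 3).
    Then x = 1045 + 3080·1 = 4125, valid modulo lcm(3080, 3) = 9240: x ≡ 4125 (mod 9240).
Verify against each original: 4125 mod 8 = 5, 4125 mod 11 = 0, 4125 mod 5 = 0, 4125 mod 7 = 2, 4125 mod 3 = 0.

x ≡ 4125 (mod 9240).


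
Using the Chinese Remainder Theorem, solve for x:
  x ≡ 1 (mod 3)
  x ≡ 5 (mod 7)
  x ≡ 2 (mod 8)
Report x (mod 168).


Moduli 3, 7, 8 are pairwise coprime; by CRT there is a unique solution modulo M = 3 · 7 · 8 = 168.
Solve pairwise, accumulating the modulus:
  Start with x ≡ 1 (mod 3).
  Combine with x ≡ 5 (mod 7): since gcd(3, 7) = 1, we get a unique residue mod 21.
    Write x = 1 + 3·t and substitute into x ≡ 5 (mod 7): 3·t ≡ 5 − 1 = 4 (mod 7).
    The inverse of 3 mod 7 is 5 (since 3·5 = 15 = 2·7 + 1), so t ≡ 5·4 = 20 ≡ 6 (mod 7).
    Then x = 1 + 3·6 = 19, valid modulo lcm(3, 7) = 21: x ≡ 19 (mod 21).
  Combine with x ≡ 2 (mod 8): since gcd(21, 8) = 1, we get a unique residue mod 168.
    Write x = 19 + 21·t and substitute into x ≡ 2 (mod 8): 21·t ≡ 2 − 19 = -17 (mod 8).
    Reduce coefficients mod 8: 5·t ≡ 7 (mod 8).
    The inverse of 5 mod 8 is 5 (since 5·5 = 25 = 3·8 + 1), so t ≡ 5·7 = 35 ≡ 3 (mod 8).
    Then x = 19 + 21·3 = 82, valid modulo lcm(21, 8) = 168: x ≡ 82 (mod 168).
Verify: 82 mod 3 = 1 ✓, 82 mod 7 = 5 ✓, 82 mod 8 = 2 ✓.

x ≡ 82 (mod 168).


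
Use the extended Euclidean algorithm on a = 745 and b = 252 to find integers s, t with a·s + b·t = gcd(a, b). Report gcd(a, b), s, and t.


Euclidean algorithm on (745, 252) — divide until remainder is 0:
  745 = 2 · 252 + 241
  252 = 1 · 241 + 11
  241 = 21 · 11 + 10
  11 = 1 · 10 + 1
  10 = 10 · 1 + 0
gcd(745, 252) = 1.
Track Bezout coefficients alongside the remainders: start with r₀ = 745 = a·1 + b·0 (s = 1, t = 0) and r₁ = 252 = a·0 + b·1 (s = 0, t = 1); each new remainder r_{k+1} = r_{k-1} − q_k·r_k inherits s_{k+1} = s_{k-1} − q_k·s_k, t_{k+1} = t_{k-1} − q_k·t_k, so r_k = a·s_k + b·t_k at every step:
  q = 2: r = 241, s = 1 − 2·0 = 1, t = 0 − 2·1 = -2  (check: 745·1 + 252·(-2) = 241)
  q = 1: r = 11, s = 0 − 1·1 = -1, t = 1 − 1·(-2) = 3  (check: 745·(-1) + 252·3 = 11)
  q = 21: r = 10, s = 1 − 21·(-1) = 22, t = -2 − 21·3 = -65  (check: 745·22 + 252·(-65) = 10)
  q = 1: r = 1, s = -1 − 1·22 = -23, t = 3 − 1·(-65) = 68  (check: 745·(-23) + 252·68 = 1)
The row with r = 1 (the gcd) gives the Bezout coefficients s = -23, t = 68.
Result: 745 · (-23) + 252 · (68) = 1.

gcd(745, 252) = 1; s = -23, t = 68 (check: 745·(-23) + 252·68 = 1).


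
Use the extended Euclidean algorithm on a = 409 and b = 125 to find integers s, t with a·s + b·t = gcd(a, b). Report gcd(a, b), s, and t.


Euclidean algorithm on (409, 125) — divide until remainder is 0:
  409 = 3 · 125 + 34
  125 = 3 · 34 + 23
  34 = 1 · 23 + 11
  23 = 2 · 11 + 1
  11 = 11 · 1 + 0
gcd(409, 125) = 1.
Track Bezout coefficients alongside the remainders: start with r₀ = 409 = a·1 + b·0 (s = 1, t = 0) and r₁ = 125 = a·0 + b·1 (s = 0, t = 1); each new remainder r_{k+1} = r_{k-1} − q_k·r_k inherits s_{k+1} = s_{k-1} − q_k·s_k, t_{k+1} = t_{k-1} − q_k·t_k, so r_k = a·s_k + b·t_k at every step:
  q = 3: r = 34, s = 1 − 3·0 = 1, t = 0 − 3·1 = -3  (check: 409·1 + 125·(-3) = 34)
  q = 3: r = 23, s = 0 − 3·1 = -3, t = 1 − 3·(-3) = 10  (check: 409·(-3) + 125·10 = 23)
  q = 1: r = 11, s = 1 − 1·(-3) = 4, t = -3 − 1·10 = -13  (check: 409·4 + 125·(-13) = 11)
  q = 2: r = 1, s = -3 − 2·4 = -11, t = 10 − 2·(-13) = 36  (check: 409·(-11) + 125·36 = 1)
The row with r = 1 (the gcd) gives the Bezout coefficients s = -11, t = 36.
Result: 409 · (-11) + 125 · (36) = 1.

gcd(409, 125) = 1; s = -11, t = 36 (check: 409·(-11) + 125·36 = 1).


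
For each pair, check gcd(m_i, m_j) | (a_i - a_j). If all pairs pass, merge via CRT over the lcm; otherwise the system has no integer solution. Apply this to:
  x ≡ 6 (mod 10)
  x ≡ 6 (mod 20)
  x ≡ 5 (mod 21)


Moduli 10, 20, 21 are not pairwise coprime, so CRT works modulo lcm(m_i) when all pairwise compatibility conditions hold.
Pairwise compatibility: gcd(m_i, m_j) must divide a_i - a_j for every pair.
Merge one congruence at a time:
  Start: x ≡ 6 (mod 10).
  Combine with x ≡ 6 (mod 20): gcd(10, 20) = 10; 6 - 6 = 0, which IS divisible by 10, so compatible.
    Write x = 6 + 10·t and substitute into x ≡ 6 (mod 20): 10·t ≡ 6 − 6 = 0 (mod 20).
    Divide the congruence (and modulus) by g = 10: 1·t ≡ 0 (mod 2).
    So t ≡ 0 (mod 2).
    Then x = 6 + 10·0 = 6, valid modulo lcm(10, 20) = 20: x ≡ 6 (mod 20).
  Combine with x ≡ 5 (mod 21): gcd(20, 21) = 1; 5 - 6 = -1, which IS divisible by 1, so compatible.
    Write x = 6 + 20·t and substitute into x ≡ 5 (mod 21): 20·t ≡ 5 − 6 = -1 (mod 21).
    Reduce coefficients mod 21: 20·t ≡ 20 (mod 21).
    The inverse of 20 mod 21 is 20 (since 20·20 = 400 = 19·21 + 1), so t ≡ 20·20 = 400 ≡ 1 (mod 21).
    Then x = 6 + 20·1 = 26, valid modulo lcm(20, 21) = 420: x ≡ 26 (mod 420).
Verify: 26 mod 10 = 6, 26 mod 20 = 6, 26 mod 21 = 5.

x ≡ 26 (mod 420).


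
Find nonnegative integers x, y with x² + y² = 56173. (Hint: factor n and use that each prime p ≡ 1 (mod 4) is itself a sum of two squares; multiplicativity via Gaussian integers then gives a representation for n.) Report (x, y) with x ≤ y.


Step 1: Factor n = 56173 = 13 · 29 · 149.
Step 2: Check the mod-4 condition on each prime factor: 13 ≡ 1 (mod 4), exponent 1; 29 ≡ 1 (mod 4), exponent 1; 149 ≡ 1 (mod 4), exponent 1.
All primes ≡ 3 (mod 4) appear to even exponent (or don't appear), so by the two-squares theorem n IS expressible as a sum of two squares.
Step 3: Build a representation. Here n = 13 · 29 · 149 is a product of primes ≡ 1 (mod 4). Each prime p ≡ 1 (mod 4) is itself a sum of two squares; find a² by testing p − a² for a perfect square:
  13: 13 − 1² = 12, 13 − 2² = 9 = 3² ⇒ 13 = 2² + 3².
  29: 29 − 1² = 28, 29 − 2² = 25 = 5² ⇒ 29 = 2² + 5².
  149: 149 − 1² = 148, 149 − 2² = 145, 149 − 3² = 140, 149 − 4² = 133, 149 − 5² = 124, 149 − 6² = 113, 149 − 7² = 100 = 10² ⇒ 149 = 7² + 10².
  Combine using the Brahmagupta–Fibonacci identity (a² + b²)(c² + d²) = (ac − bd)² + (ad + bc)² = (ac + bd)² + (ad − bc)²:
  13 · 29 = 377: from (2² + 3²)(2² + 5²), take (2·2 − 3·5, 2·5 + 3·2) = (4 − 15, 10 + 6) = (-11, 16); dropping signs (only squares matter) gives (11, 16); check 11² + 16² = 121 + 256 = 377 ✓.
  377 · 149 = 56173: from (11² + 16²)(7² + 10²), take (11·7 − 16·10, 11·10 + 16·7) = (77 − 160, 110 + 112) = (-83, 222); dropping signs (only squares matter) gives (83, 222); check 83² + 222² = 6889 + 49284 = 56173 ✓.
Step 4: Order so x ≤ y and verify: 83² + 222² = 6889 + 49284 = 56173 = n. ✓

n = 56173 = 83² + 222² (one valid representation with x ≤ y).


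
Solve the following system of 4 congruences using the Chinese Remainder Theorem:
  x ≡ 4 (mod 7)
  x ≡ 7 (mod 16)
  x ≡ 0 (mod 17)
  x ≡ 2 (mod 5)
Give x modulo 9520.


Product of moduli M = 7 · 16 · 17 · 5 = 9520.
Merge one congruence at a time:
  Start: x ≡ 4 (mod 7).
  Combine with x ≡ 7 (mod 16); new modulus lcm = 112.
    Write x = 4 + 7·t and substitute into x ≡ 7 (mod 16): 7·t ≡ 7 − 4 = 3 (mod 16).
    The inverse of 7 mod 16 is 7 (since 7·7 = 49 = 3·16 + 1), so t ≡ 7·3 = 21 ≡ 5 (mod 16).
    Then x = 4 + 7·5 = 39, valid modulo lcm(7, 16) = 112: x ≡ 39 (mod 112).
  Combine with x ≡ 0 (mod 17); new modulus lcm = 1904.
    Write x = 39 + 112·t and substitute into x ≡ 0 (mod 17): 112·t ≡ 0 − 39 = -39 (mod 17).
    Reduce coefficients mod 17: 10·t ≡ 12 (mod 17).
    The inverse of 10 mod 17 is 12 (since 10·12 = 120 = 7·17 + 1), so t ≡ 12·12 = 144 ≡ 8 (mod 17).
    Then x = 39 + 112·8 = 935, valid modulo lcm(112, 17) = 1904: x ≡ 935 (mod 1904).
  Combine with x ≡ 2 (mod 5); new modulus lcm = 9520.
    Write x = 935 + 1904·t and substitute into x ≡ 2 (mod 5): 1904·t ≡ 2 − 935 = -933 (mod 5).
    Reduce coefficients mod 5: 4·t ≡ 2 (mod 5).
    The inverse of 4 mod 5 is 4 (since 4·4 = 16 = 3·5 + 1), so t ≡ 4·2 = 8 ≡ 3 (mod 5).
    Then x = 935 + 1904·3 = 6647, valid modulo lcm(1904, 5) = 9520: x ≡ 6647 (mod 9520).
Verify against each original: 6647 mod 7 = 4, 6647 mod 16 = 7, 6647 mod 17 = 0, 6647 mod 5 = 2.

x ≡ 6647 (mod 9520).


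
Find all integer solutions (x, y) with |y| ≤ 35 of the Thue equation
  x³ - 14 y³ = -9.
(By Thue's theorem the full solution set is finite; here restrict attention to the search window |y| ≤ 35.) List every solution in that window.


The equation is x³ - 14y³ = -9. For fixed y, x³ = 14·y³ − 9, so a solution requires the RHS to be a perfect cube.
Strategy: iterate y from -35 to 35, compute RHS = 14·y³ − 9, and check whether it is a (positive or negative) perfect cube.
Check small values of y:
  y = 0: RHS = -9 is not a perfect cube.
  y = 1: RHS = 5 is not a perfect cube.
  y = -1: RHS = -23 is not a perfect cube.
  y = 2: RHS = 103 is not a perfect cube.
  y = -2: RHS = -121 is not a perfect cube.
  y = 3: RHS = 369 is not a perfect cube.
  y = -3: RHS = -387 is not a perfect cube.
Continuing the search up to |y| = 35 finds no solutions either.
No (x, y) in the scanned range satisfies the equation.

No integer solutions with |y| ≤ 35.


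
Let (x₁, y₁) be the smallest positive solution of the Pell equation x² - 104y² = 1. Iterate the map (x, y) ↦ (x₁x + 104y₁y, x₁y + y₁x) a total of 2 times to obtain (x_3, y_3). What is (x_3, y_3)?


Step 1: Find the fundamental solution (x₁, y₁) of x² - 104y² = 1.
  Expand √104 as a continued fraction. a₀ = ⌊√104⌋ = 10; iterate m_{k+1} = d_k·a_k − m_k, d_{k+1} = (104 − m_{k+1}²)/d_k, a_{k+1} = ⌊(a₀ + m_{k+1})/d_{k+1}⌋ (starting m₀ = 0, d₀ = 1), with convergents p_k = a_k·p_{k-1} + p_{k-2}, q_k = a_k·q_{k-1} + q_{k-2} (p₋₁ = 1, q₋₁ = 0):
  k = 0: a₀ = 10; p₀/q₀ = 10/1; p₀² − 104·q₀² = 100 − 104 = -4.
  k = 1: m = 10, d = 4, a = ⌊(10 + 10)/4⌋ = 5; p/q = (5·10 + 1)/(5·1 + 0) = 51/5; p² − 104·q² = 2601 − 2600 = 1.
  The first convergent with p² − 104·q² = 1 gives the fundamental solution (x₁, y₁) = (51, 5).
Step 2: Apply the recurrence (x_{n+1}, y_{n+1}) = (x₁x_n + 104y₁y_n, x₁y_n + y₁x_n) repeatedly.
  From (x_1, y_1) = (51, 5): x_2 = 51·51 + 104·5·5 = 5201; y_2 = 51·5 + 5·51 = 510.
  From (x_2, y_2) = (5201, 510): x_3 = 51·5201 + 104·5·510 = 530451; y_3 = 51·510 + 5·5201 = 52015.
Step 3: Verify x_3² - 104·y_3² = 281378263401 - 281378263400 = 1 (should be 1). ✓

(x_1, y_1) = (51, 5); (x_3, y_3) = (530451, 52015).


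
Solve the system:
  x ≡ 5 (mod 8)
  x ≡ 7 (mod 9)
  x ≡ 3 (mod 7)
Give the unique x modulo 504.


Moduli 8, 9, 7 are pairwise coprime; by CRT there is a unique solution modulo M = 8 · 9 · 7 = 504.
Solve pairwise, accumulating the modulus:
  Start with x ≡ 5 (mod 8).
  Combine with x ≡ 7 (mod 9): since gcd(8, 9) = 1, we get a unique residue mod 72.
    Write x = 5 + 8·t and substitute into x ≡ 7 (mod 9): 8·t ≡ 7 − 5 = 2 (mod 9).
    The inverse of 8 mod 9 is 8 (since 8·8 = 64 = 7·9 + 1), so t ≡ 8·2 = 16 ≡ 7 (mod 9).
    Then x = 5 + 8·7 = 61, valid modulo lcm(8, 9) = 72: x ≡ 61 (mod 72).
  Combine with x ≡ 3 (mod 7): since gcd(72, 7) = 1, we get a unique residue mod 504.
    Write x = 61 + 72·t and substitute into x ≡ 3 (mod 7): 72·t ≡ 3 − 61 = -58 (mod 7).
    Reduce coefficients mod 7: 2·t ≡ 5 (mod 7).
    The inverse of 2 mod 7 is 4 (since 2·4 = 8 = 1·7 + 1), so t ≡ 4·5 = 20 ≡ 6 (mod 7).
    Then x = 61 + 72·6 = 493, valid modulo lcm(72, 7) = 504: x ≡ 493 (mod 504).
Verify: 493 mod 8 = 5 ✓, 493 mod 9 = 7 ✓, 493 mod 7 = 3 ✓.

x ≡ 493 (mod 504).


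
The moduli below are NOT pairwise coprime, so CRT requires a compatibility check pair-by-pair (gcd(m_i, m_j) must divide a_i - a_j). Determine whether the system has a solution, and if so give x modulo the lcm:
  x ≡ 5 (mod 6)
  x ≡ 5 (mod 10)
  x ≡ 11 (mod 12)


Moduli 6, 10, 12 are not pairwise coprime, so CRT works modulo lcm(m_i) when all pairwise compatibility conditions hold.
Pairwise compatibility: gcd(m_i, m_j) must divide a_i - a_j for every pair.
Merge one congruence at a time:
  Start: x ≡ 5 (mod 6).
  Combine with x ≡ 5 (mod 10): gcd(6, 10) = 2; 5 - 5 = 0, which IS divisible by 2, so compatible.
    Write x = 5 + 6·t and substitute into x ≡ 5 (mod 10): 6·t ≡ 5 − 5 = 0 (mod 10).
    Divide the congruence (and modulus) by g = 2: 3·t ≡ 0 (mod 5).
    The inverse of 3 mod 5 is 2 (since 3·2 = 6 = 1·5 + 1), so t ≡ 2·0 = 0 ≡ 0 (mod 5).
    Then x = 5 + 6·0 = 5, valid modulo lcm(6, 10) = 30: x ≡ 5 (mod 30).
  Combine with x ≡ 11 (mod 12): gcd(30, 12) = 6; 11 - 5 = 6, which IS divisible by 6, so compatible.
    Write x = 5 + 30·t and substitute into x ≡ 11 (mod 12): 30·t ≡ 11 − 5 = 6 (mod 12).
    Divide the congruence (and modulus) by g = 6: 5·t ≡ 1 (mod 2).
    Reduce coefficients mod 2: 1·t ≡ 1 (mod 2).
    So t ≡ 1 (mod 2).
    Then x = 5 + 30·1 = 35, valid modulo lcm(30, 12) = 60: x ≡ 35 (mod 60).
Verify: 35 mod 6 = 5, 35 mod 10 = 5, 35 mod 12 = 11.

x ≡ 35 (mod 60).


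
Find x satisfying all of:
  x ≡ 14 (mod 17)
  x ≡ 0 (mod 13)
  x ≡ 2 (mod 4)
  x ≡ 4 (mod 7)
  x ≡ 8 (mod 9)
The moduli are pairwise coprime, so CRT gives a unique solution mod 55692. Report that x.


Product of moduli M = 17 · 13 · 4 · 7 · 9 = 55692.
Merge one congruence at a time:
  Start: x ≡ 14 (mod 17).
  Combine with x ≡ 0 (mod 13); new modulus lcm = 221.
    Write x = 14 + 17·t and substitute into x ≡ 0 (mod 13): 17·t ≡ 0 − 14 = -14 (mod 13).
    Reduce coefficients mod 13: 4·t ≡ 12 (mod 13).
    The inverse of 4 mod 13 is 10 (since 4·10 = 40 = 3·13 + 1), so t ≡ 10·12 = 120 ≡ 3 (mod 13).
    Then x = 14 + 17·3 = 65, valid modulo lcm(17, 13) = 221: x ≡ 65 (mod 221).
  Combine with x ≡ 2 (mod 4); new modulus lcm = 884.
    Write x = 65 + 221·t and substitute into x ≡ 2 (mod 4): 221·t ≡ 2 − 65 = -63 (mod 4).
    Reduce coefficients mod 4: 1·t ≡ 1 (mod 4).
    So t ≡ 1 (mod 4).
    Then x = 65 + 221·1 = 286, valid modulo lcm(221, 4) = 884: x ≡ 286 (mod 884).
  Combine with x ≡ 4 (mod 7); new modulus lcm = 6188.
    Write x = 286 + 884·t and substitute into x ≡ 4 (mod 7): 884·t ≡ 4 − 286 = -282 (mod 7).
    Reduce coefficients mod 7: 2·t ≡ 5 (mod 7).
    The inverse of 2 mod 7 is 4 (since 2·4 = 8 = 1·7 + 1), so t ≡ 4·5 = 20 ≡ 6 (mod 7).
    Then x = 286 + 884·6 = 5590, valid modulo lcm(884, 7) = 6188: x ≡ 5590 (mod 6188).
  Combine with x ≡ 8 (mod 9); new modulus lcm = 55692.
    Write x = 5590 + 6188·t and substitute into x ≡ 8 (mod 9): 6188·t ≡ 8 − 5590 = -5582 (mod 9).
    Reduce coefficients mod 9: 5·t ≡ 7 (mod 9).
    The inverse of 5 mod 9 is 2 (since 5·2 = 10 = 1·9 + 1), so t ≡ 2·7 = 14 ≡ 5 (mod 9).
    Then x = 5590 + 6188·5 = 36530, valid modulo lcm(6188, 9) = 55692: x ≡ 36530 (mod 55692).
Verify against each original: 36530 mod 17 = 14, 36530 mod 13 = 0, 36530 mod 4 = 2, 36530 mod 7 = 4, 36530 mod 9 = 8.

x ≡ 36530 (mod 55692).


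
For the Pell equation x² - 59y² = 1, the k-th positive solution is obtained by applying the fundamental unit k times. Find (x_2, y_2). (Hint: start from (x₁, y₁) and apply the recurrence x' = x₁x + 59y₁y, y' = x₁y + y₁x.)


Step 1: Find the fundamental solution (x₁, y₁) of x² - 59y² = 1.
  Expand √59 as a continued fraction. a₀ = ⌊√59⌋ = 7; iterate m_{k+1} = d_k·a_k − m_k, d_{k+1} = (59 − m_{k+1}²)/d_k, a_{k+1} = ⌊(a₀ + m_{k+1})/d_{k+1}⌋ (starting m₀ = 0, d₀ = 1), with convergents p_k = a_k·p_{k-1} + p_{k-2}, q_k = a_k·q_{k-1} + q_{k-2} (p₋₁ = 1, q₋₁ = 0):
  k = 0: a₀ = 7; p₀/q₀ = 7/1; p₀² − 59·q₀² = 49 − 59 = -10.
  k = 1: m = 7, d = 10, a = ⌊(7 + 7)/10⌋ = 1; p/q = (1·7 + 1)/(1·1 + 0) = 8/1; p² − 59·q² = 64 − 59 = 5.
  k = 2: m = 3, d = 5, a = ⌊(7 + 3)/5⌋ = 2; p/q = (2·8 + 7)/(2·1 + 1) = 23/3; p² − 59·q² = 529 − 531 = -2.
  k = 3: m = 7, d = 2, a = ⌊(7 + 7)/2⌋ = 7; p/q = (7·23 + 8)/(7·3 + 1) = 169/22; p² − 59·q² = 28561 − 28556 = 5.
  k = 4: m = 7, d = 5, a = ⌊(7 + 7)/5⌋ = 2; p/q = (2·169 + 23)/(2·22 + 3) = 361/47; p² − 59·q² = 130321 − 130331 = -10.
  k = 5: m = 3, d = 10, a = ⌊(7 + 3)/10⌋ = 1; p/q = (1·361 + 169)/(1·47 + 22) = 530/69; p² − 59·q² = 280900 − 280899 = 1.
  The first convergent with p² − 59·q² = 1 gives the fundamental solution (x₁, y₁) = (530, 69).
Step 2: Apply the recurrence (x_{n+1}, y_{n+1}) = (x₁x_n + 59y₁y_n, x₁y_n + y₁x_n) repeatedly.
  From (x_1, y_1) = (530, 69): x_2 = 530·530 + 59·69·69 = 561799; y_2 = 530·69 + 69·530 = 73140.
Step 3: Verify x_2² - 59·y_2² = 315618116401 - 315618116400 = 1 (should be 1). ✓

(x_1, y_1) = (530, 69); (x_2, y_2) = (561799, 73140).


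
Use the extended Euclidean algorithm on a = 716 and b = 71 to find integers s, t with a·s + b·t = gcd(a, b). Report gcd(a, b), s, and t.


Euclidean algorithm on (716, 71) — divide until remainder is 0:
  716 = 10 · 71 + 6
  71 = 11 · 6 + 5
  6 = 1 · 5 + 1
  5 = 5 · 1 + 0
gcd(716, 71) = 1.
Track Bezout coefficients alongside the remainders: start with r₀ = 716 = a·1 + b·0 (s = 1, t = 0) and r₁ = 71 = a·0 + b·1 (s = 0, t = 1); each new remainder r_{k+1} = r_{k-1} − q_k·r_k inherits s_{k+1} = s_{k-1} − q_k·s_k, t_{k+1} = t_{k-1} − q_k·t_k, so r_k = a·s_k + b·t_k at every step:
  q = 10: r = 6, s = 1 − 10·0 = 1, t = 0 − 10·1 = -10  (check: 716·1 + 71·(-10) = 6)
  q = 11: r = 5, s = 0 − 11·1 = -11, t = 1 − 11·(-10) = 111  (check: 716·(-11) + 71·111 = 5)
  q = 1: r = 1, s = 1 − 1·(-11) = 12, t = -10 − 1·111 = -121  (check: 716·12 + 71·(-121) = 1)
The row with r = 1 (the gcd) gives the Bezout coefficients s = 12, t = -121.
Result: 716 · (12) + 71 · (-121) = 1.

gcd(716, 71) = 1; s = 12, t = -121 (check: 716·12 + 71·(-121) = 1).


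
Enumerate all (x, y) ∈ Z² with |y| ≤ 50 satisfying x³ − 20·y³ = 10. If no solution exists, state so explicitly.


The equation is x³ - 20y³ = 10. For fixed y, x³ = 20·y³ + 10, so a solution requires the RHS to be a perfect cube.
Strategy: iterate y from -50 to 50, compute RHS = 20·y³ + 10, and check whether it is a (positive or negative) perfect cube.
Check small values of y:
  y = 0: RHS = 10 is not a perfect cube.
  y = 1: RHS = 30 is not a perfect cube.
  y = -1: RHS = -10 is not a perfect cube.
  y = 2: RHS = 170 is not a perfect cube.
  y = -2: RHS = -150 is not a perfect cube.
  y = 3: RHS = 550 is not a perfect cube.
  y = -3: RHS = -530 is not a perfect cube.
Continuing the search up to |y| = 50 finds no solutions either.
No (x, y) in the scanned range satisfies the equation.

No integer solutions with |y| ≤ 50.


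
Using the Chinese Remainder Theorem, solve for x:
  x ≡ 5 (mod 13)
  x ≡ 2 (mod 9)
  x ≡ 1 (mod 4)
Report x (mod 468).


Moduli 13, 9, 4 are pairwise coprime; by CRT there is a unique solution modulo M = 13 · 9 · 4 = 468.
Solve pairwise, accumulating the modulus:
  Start with x ≡ 5 (mod 13).
  Combine with x ≡ 2 (mod 9): since gcd(13, 9) = 1, we get a unique residue mod 117.
    Write x = 5 + 13·t and substitute into x ≡ 2 (mod 9): 13·t ≡ 2 − 5 = -3 (mod 9).
    Reduce coefficients mod 9: 4·t ≡ 6 (mod 9).
    The inverse of 4 mod 9 is 7 (since 4·7 = 28 = 3·9 + 1), so t ≡ 7·6 = 42 ≡ 6 (mod 9).
    Then x = 5 + 13·6 = 83, valid modulo lcm(13, 9) = 117: x ≡ 83 (mod 117).
  Combine with x ≡ 1 (mod 4): since gcd(117, 4) = 1, we get a unique residue mod 468.
    Write x = 83 + 117·t and substitute into x ≡ 1 (mod 4): 117·t ≡ 1 − 83 = -82 (mod 4).
    Reduce coefficients mod 4: 1·t ≡ 2 (mod 4).
    So t ≡ 2 (mod 4).
    Then x = 83 + 117·2 = 317, valid modulo lcm(117, 4) = 468: x ≡ 317 (mod 468).
Verify: 317 mod 13 = 5 ✓, 317 mod 9 = 2 ✓, 317 mod 4 = 1 ✓.

x ≡ 317 (mod 468).
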